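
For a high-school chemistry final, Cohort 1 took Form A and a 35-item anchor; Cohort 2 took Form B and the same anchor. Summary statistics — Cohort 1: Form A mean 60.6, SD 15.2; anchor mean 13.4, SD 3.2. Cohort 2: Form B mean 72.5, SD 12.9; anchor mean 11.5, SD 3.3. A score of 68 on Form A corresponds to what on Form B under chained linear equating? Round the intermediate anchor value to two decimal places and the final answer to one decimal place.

Form A → anchor (Cohort 1): v = (3.2/15.2)(68 − 60.6) + 13.4 = 14.96
anchor → Form B (Cohort 2): y = (12.9/3.3)(14.96 − 11.5) + 72.5 = 86.0

86.0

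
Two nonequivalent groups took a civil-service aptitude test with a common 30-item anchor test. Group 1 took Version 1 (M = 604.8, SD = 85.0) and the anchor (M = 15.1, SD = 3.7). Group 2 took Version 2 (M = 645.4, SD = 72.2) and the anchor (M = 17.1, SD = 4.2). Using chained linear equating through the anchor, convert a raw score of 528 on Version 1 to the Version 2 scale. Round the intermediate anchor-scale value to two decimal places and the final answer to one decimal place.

Version 1 → anchor (Group 1): v = (3.7/85.0)(528 − 604.8) + 15.1 = 11.76
anchor → Version 2 (Group 2): y = (72.2/4.2)(11.76 − 17.1) + 645.4 = 553.6

553.6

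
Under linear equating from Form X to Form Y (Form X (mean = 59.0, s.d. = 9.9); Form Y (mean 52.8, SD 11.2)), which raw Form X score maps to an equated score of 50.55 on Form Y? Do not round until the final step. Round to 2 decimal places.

Invert y = (SD_Y/SD_X)(x − M_X) + M_Y:
x = (SD_X/SD_Y)(y − M_Y) + M_X = (9.9/11.2)(50.55 − 52.8) + 59.0
x = 0.883929 × -2.250 + 59.0 = 57.01

57.01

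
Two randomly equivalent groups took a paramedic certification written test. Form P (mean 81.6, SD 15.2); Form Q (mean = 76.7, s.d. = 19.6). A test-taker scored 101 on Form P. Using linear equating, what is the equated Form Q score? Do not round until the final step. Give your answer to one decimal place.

101.7

Linear equating: y = (SD_Y/SD_X)(x − M_X) + M_Y
y = (19.6/15.2)(101 − 81.6) + 76.7
y = 1.289474 × 19.4 + 76.7 = 25.0158 + 76.7 = 101.7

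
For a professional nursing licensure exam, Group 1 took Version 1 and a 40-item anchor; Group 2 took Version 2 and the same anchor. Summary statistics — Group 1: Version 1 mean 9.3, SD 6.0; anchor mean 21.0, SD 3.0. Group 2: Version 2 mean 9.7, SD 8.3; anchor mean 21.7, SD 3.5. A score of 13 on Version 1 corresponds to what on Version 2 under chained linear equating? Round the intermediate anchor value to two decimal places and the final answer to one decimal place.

12.4

Version 1 → anchor (Group 1): v = (3.0/6.0)(13 − 9.3) + 21.0 = 22.85
anchor → Version 2 (Group 2): y = (8.3/3.5)(22.85 − 21.7) + 9.7 = 12.4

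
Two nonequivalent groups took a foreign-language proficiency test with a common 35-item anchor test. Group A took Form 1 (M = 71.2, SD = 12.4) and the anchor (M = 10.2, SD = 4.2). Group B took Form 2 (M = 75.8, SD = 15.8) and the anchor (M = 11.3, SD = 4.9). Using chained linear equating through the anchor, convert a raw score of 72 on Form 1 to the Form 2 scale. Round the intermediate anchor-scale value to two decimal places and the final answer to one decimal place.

73.1

Form 1 → anchor (Group A): v = (4.2/12.4)(72 − 71.2) + 10.2 = 10.47
anchor → Form 2 (Group B): y = (15.8/4.9)(10.47 − 11.3) + 75.8 = 73.1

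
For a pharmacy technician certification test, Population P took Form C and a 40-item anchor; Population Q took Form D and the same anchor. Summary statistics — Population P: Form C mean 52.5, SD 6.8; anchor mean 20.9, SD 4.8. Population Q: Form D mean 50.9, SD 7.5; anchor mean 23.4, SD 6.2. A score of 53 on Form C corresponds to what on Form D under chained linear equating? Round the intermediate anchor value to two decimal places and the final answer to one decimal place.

48.3

Form C → anchor (Population P): v = (4.8/6.8)(53 − 52.5) + 20.9 = 21.25
anchor → Form D (Population Q): y = (7.5/6.2)(21.25 − 23.4) + 50.9 = 48.3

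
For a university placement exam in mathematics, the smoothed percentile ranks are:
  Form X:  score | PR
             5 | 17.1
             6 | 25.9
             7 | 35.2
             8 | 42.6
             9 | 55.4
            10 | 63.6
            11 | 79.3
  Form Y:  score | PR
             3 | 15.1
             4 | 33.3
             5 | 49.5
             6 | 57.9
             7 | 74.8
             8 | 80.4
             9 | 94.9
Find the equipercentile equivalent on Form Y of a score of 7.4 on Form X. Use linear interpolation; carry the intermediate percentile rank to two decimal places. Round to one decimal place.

PR of 7.4 on Form X: 35.2 + (7.4 − 7)/(8 − 7) × (42.6 − 35.2) = 38.16
On Form Y, PR 38.16 falls between score 4 (PR 33.3) and 5 (PR 49.5).
Interpolate: 4 + (38.16 − 33.3)/(49.5 − 33.3) × (5 − 4) = 4.3

4.3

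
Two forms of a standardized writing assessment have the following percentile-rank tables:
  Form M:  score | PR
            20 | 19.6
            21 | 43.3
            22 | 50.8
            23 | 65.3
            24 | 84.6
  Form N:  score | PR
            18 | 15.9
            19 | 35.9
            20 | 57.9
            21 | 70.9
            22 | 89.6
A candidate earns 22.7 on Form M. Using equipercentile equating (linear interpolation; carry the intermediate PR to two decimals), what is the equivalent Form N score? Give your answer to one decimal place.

PR of 22.7 on Form M: 50.8 + (22.7 − 22)/(23 − 22) × (65.3 − 50.8) = 60.95
On Form N, PR 60.95 falls between score 20 (PR 57.9) and 21 (PR 70.9).
Interpolate: 20 + (60.95 − 57.9)/(70.9 − 57.9) × (21 − 20) = 20.2

20.2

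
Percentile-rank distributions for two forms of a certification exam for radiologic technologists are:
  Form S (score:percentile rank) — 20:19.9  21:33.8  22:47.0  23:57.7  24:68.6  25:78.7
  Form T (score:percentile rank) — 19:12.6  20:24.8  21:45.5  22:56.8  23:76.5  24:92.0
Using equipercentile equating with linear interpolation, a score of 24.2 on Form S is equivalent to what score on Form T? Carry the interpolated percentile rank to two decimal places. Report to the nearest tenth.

22.7

PR of 24.2 on Form S: 68.6 + (24.2 − 24)/(25 − 24) × (78.7 − 68.6) = 70.62
On Form T, PR 70.62 falls between score 22 (PR 56.8) and 23 (PR 76.5).
Interpolate: 22 + (70.62 − 56.8)/(76.5 − 56.8) × (23 − 22) = 22.7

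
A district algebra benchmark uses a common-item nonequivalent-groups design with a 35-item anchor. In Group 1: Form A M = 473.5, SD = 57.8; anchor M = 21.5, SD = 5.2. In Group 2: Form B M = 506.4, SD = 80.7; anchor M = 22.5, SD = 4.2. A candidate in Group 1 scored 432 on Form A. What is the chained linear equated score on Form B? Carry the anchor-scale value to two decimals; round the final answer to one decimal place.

Form A → anchor (Group 1): v = (5.2/57.8)(432 − 473.5) + 21.5 = 17.77
anchor → Form B (Group 2): y = (80.7/4.2)(17.77 − 22.5) + 506.4 = 415.5

415.5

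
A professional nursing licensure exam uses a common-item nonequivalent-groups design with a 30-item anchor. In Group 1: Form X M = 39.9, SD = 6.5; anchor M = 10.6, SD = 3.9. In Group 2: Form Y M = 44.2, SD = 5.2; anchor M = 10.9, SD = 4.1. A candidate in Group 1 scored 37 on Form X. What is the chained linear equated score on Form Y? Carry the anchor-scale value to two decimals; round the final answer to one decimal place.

Form X → anchor (Group 1): v = (3.9/6.5)(37 − 39.9) + 10.6 = 8.86
anchor → Form Y (Group 2): y = (5.2/4.1)(8.86 − 10.9) + 44.2 = 41.6

41.6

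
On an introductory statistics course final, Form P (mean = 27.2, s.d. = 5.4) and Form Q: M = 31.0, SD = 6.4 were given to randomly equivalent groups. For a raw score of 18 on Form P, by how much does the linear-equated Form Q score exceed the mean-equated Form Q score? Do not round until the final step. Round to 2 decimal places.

-1.70

Mean-equated: 18 + (31.0 − 27.2) = 21.80
Linear-equated: (6.4/5.4)(18 − 27.2) + 31.0 = 20.096
Difference = 20.096 − 21.80 = -1.70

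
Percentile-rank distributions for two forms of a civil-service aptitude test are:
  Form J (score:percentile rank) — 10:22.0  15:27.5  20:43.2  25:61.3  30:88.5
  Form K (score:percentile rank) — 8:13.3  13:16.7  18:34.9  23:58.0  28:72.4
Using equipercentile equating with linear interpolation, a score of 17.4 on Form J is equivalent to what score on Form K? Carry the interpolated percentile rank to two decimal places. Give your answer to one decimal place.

18.0

PR of 17.4 on Form J: 27.5 + (17.4 − 15)/(20 − 15) × (43.2 − 27.5) = 35.04
On Form K, PR 35.04 falls between score 18 (PR 34.9) and 23 (PR 58.0).
Interpolate: 18 + (35.04 − 34.9)/(58.0 − 34.9) × (23 − 18) = 18.0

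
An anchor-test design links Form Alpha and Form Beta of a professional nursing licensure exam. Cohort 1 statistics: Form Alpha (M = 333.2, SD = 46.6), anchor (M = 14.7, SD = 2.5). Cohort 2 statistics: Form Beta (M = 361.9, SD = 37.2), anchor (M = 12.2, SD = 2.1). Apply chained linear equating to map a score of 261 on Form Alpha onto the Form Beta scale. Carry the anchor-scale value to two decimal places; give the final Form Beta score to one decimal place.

Form Alpha → anchor (Cohort 1): v = (2.5/46.6)(261 − 333.2) + 14.7 = 10.83
anchor → Form Beta (Cohort 2): y = (37.2/2.1)(10.83 − 12.2) + 361.9 = 337.6

337.6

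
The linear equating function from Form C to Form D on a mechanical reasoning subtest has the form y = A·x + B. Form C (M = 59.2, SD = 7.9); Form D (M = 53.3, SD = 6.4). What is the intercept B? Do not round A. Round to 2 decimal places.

A = SD_Y / SD_X = 6.4 / 7.9 = 0.810127
B = M_Y − A·M_X = 53.3 − 0.810127 × 59.2 = 5.34

5.34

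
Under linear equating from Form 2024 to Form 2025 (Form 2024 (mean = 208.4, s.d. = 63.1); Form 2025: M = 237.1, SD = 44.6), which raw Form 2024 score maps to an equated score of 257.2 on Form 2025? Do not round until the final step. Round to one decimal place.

236.8

Invert y = (SD_Y/SD_X)(x − M_X) + M_Y:
x = (SD_X/SD_Y)(y − M_Y) + M_X = (63.1/44.6)(257.2 − 237.1) + 208.4
x = 1.414798 × 20.100 + 208.4 = 236.8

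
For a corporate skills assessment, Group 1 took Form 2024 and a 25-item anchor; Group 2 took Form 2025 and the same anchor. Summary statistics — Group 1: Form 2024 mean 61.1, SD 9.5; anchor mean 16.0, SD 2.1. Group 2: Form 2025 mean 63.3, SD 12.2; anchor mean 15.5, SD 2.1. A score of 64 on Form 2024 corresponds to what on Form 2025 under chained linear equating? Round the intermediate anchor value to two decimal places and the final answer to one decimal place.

Form 2024 → anchor (Group 1): v = (2.1/9.5)(64 − 61.1) + 16.0 = 16.64
anchor → Form 2025 (Group 2): y = (12.2/2.1)(16.64 − 15.5) + 63.3 = 69.9

69.9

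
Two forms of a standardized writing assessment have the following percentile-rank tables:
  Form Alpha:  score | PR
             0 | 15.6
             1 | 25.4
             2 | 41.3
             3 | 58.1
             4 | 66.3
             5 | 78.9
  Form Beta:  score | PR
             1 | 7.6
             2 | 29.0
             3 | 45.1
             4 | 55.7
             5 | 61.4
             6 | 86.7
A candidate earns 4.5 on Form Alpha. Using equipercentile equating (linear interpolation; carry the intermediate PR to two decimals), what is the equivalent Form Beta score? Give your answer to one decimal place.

5.4

PR of 4.5 on Form Alpha: 66.3 + (4.5 − 4)/(5 − 4) × (78.9 − 66.3) = 72.60
On Form Beta, PR 72.60 falls between score 5 (PR 61.4) and 6 (PR 86.7).
Interpolate: 5 + (72.60 − 61.4)/(86.7 − 61.4) × (6 − 5) = 5.4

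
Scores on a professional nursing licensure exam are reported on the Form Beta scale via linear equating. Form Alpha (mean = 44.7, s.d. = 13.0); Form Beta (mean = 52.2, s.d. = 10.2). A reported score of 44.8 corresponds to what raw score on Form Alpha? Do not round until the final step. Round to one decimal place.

Invert y = (SD_Y/SD_X)(x − M_X) + M_Y:
x = (SD_X/SD_Y)(y − M_Y) + M_X = (13.0/10.2)(44.8 − 52.2) + 44.7
x = 1.274510 × -7.400 + 44.7 = 35.3

35.3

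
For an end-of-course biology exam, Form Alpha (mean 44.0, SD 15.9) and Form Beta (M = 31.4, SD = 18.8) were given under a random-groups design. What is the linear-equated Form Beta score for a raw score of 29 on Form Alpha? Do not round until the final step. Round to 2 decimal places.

13.66

Linear equating: y = (SD_Y/SD_X)(x − M_X) + M_Y
y = (18.8/15.9)(29 − 44.0) + 31.4
y = 1.182390 × -15.0 + 31.4 = -17.7358 + 31.4 = 13.66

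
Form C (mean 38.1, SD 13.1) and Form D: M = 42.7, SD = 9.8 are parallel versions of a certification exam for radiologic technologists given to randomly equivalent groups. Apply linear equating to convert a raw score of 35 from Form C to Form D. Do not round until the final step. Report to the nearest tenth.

Linear equating: y = (SD_Y/SD_X)(x − M_X) + M_Y
y = (9.8/13.1)(35 − 38.1) + 42.7
y = 0.748092 × -3.1 + 42.7 = -2.3191 + 42.7 = 40.4

40.4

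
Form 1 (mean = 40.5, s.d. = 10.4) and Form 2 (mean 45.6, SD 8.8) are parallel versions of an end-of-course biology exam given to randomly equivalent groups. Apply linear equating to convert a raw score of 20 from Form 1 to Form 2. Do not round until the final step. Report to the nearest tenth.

Linear equating: y = (SD_Y/SD_X)(x − M_X) + M_Y
y = (8.8/10.4)(20 − 40.5) + 45.6
y = 0.846154 × -20.5 + 45.6 = -17.3462 + 45.6 = 28.3

28.3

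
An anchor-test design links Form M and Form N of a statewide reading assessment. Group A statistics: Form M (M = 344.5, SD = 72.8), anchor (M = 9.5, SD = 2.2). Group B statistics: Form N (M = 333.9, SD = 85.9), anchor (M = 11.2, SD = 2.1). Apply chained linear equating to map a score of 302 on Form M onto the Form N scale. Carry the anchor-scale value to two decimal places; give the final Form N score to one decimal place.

212.0

Form M → anchor (Group A): v = (2.2/72.8)(302 − 344.5) + 9.5 = 8.22
anchor → Form N (Group B): y = (85.9/2.1)(8.22 − 11.2) + 333.9 = 212.0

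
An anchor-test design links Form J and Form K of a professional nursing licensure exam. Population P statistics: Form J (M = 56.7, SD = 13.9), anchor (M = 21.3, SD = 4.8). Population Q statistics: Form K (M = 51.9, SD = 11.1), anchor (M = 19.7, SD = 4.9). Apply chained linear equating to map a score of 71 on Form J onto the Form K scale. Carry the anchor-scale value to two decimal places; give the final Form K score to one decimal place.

66.7

Form J → anchor (Population P): v = (4.8/13.9)(71 − 56.7) + 21.3 = 26.24
anchor → Form K (Population Q): y = (11.1/4.9)(26.24 − 19.7) + 51.9 = 66.7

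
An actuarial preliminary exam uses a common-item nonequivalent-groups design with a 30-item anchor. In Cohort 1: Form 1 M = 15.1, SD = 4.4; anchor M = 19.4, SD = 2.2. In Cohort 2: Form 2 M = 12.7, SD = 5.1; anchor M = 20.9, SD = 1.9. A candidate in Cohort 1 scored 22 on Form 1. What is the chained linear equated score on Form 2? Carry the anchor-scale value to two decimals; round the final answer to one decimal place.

Form 1 → anchor (Cohort 1): v = (2.2/4.4)(22 − 15.1) + 19.4 = 22.85
anchor → Form 2 (Cohort 2): y = (5.1/1.9)(22.85 − 20.9) + 12.7 = 17.9

17.9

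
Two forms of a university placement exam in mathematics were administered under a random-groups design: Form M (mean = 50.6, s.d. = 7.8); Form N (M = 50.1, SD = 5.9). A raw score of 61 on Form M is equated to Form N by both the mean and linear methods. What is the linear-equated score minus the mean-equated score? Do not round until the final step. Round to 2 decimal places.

-2.53

Mean-equated: 61 + (50.1 − 50.6) = 60.50
Linear-equated: (5.9/7.8)(61 − 50.6) + 50.1 = 57.967
Difference = 57.967 − 60.50 = -2.53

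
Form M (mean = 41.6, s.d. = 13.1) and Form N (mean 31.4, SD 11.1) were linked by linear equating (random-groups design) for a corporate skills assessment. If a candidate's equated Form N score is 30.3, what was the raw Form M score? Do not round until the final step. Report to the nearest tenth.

40.3

Invert y = (SD_Y/SD_X)(x − M_X) + M_Y:
x = (SD_X/SD_Y)(y − M_Y) + M_X = (13.1/11.1)(30.3 − 31.4) + 41.6
x = 1.180180 × -1.100 + 41.6 = 40.3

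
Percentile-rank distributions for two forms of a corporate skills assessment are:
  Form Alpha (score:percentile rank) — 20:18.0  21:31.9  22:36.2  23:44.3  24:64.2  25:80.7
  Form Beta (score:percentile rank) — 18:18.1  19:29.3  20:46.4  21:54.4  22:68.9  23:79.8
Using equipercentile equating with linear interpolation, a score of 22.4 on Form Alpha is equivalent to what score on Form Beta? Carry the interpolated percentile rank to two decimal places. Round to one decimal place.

PR of 22.4 on Form Alpha: 36.2 + (22.4 − 22)/(23 − 22) × (44.3 − 36.2) = 39.44
On Form Beta, PR 39.44 falls between score 19 (PR 29.3) and 20 (PR 46.4).
Interpolate: 19 + (39.44 − 29.3)/(46.4 − 29.3) × (20 − 19) = 19.6

19.6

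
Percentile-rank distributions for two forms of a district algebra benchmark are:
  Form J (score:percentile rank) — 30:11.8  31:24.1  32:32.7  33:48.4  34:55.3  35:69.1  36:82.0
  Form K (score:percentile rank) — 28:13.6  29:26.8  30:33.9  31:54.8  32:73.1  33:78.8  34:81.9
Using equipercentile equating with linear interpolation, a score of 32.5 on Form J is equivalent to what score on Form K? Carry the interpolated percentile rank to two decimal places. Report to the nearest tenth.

PR of 32.5 on Form J: 32.7 + (32.5 − 32)/(33 − 32) × (48.4 − 32.7) = 40.55
On Form K, PR 40.55 falls between score 30 (PR 33.9) and 31 (PR 54.8).
Interpolate: 30 + (40.55 − 33.9)/(54.8 − 33.9) × (31 − 30) = 30.3

30.3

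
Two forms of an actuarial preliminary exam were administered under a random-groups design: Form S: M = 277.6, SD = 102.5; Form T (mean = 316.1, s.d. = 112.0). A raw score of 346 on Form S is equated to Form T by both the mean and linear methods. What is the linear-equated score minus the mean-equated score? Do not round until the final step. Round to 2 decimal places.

Mean-equated: 346 + (316.1 − 277.6) = 384.50
Linear-equated: (112.0/102.5)(346 − 277.6) + 316.1 = 390.840
Difference = 390.840 − 384.50 = 6.34

6.34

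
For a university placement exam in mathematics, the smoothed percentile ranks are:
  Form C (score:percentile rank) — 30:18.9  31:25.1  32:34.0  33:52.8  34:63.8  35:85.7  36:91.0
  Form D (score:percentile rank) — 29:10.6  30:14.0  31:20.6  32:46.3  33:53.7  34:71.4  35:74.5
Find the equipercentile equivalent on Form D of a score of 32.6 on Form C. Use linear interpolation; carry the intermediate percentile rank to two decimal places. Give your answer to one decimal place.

PR of 32.6 on Form C: 34.0 + (32.6 − 32)/(33 − 32) × (52.8 − 34.0) = 45.28
On Form D, PR 45.28 falls between score 31 (PR 20.6) and 32 (PR 46.3).
Interpolate: 31 + (45.28 − 20.6)/(46.3 − 20.6) × (32 − 31) = 32.0

32.0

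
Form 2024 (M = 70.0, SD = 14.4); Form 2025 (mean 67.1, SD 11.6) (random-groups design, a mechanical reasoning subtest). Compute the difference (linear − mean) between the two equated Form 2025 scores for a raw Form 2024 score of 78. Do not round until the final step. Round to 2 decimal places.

-1.56

Mean-equated: 78 + (67.1 − 70.0) = 75.10
Linear-equated: (11.6/14.4)(78 − 70.0) + 67.1 = 73.544
Difference = 73.544 − 75.10 = -1.56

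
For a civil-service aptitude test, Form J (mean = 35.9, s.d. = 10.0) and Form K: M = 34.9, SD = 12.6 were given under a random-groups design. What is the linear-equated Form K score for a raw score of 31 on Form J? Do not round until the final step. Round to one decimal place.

28.7

Linear equating: y = (SD_Y/SD_X)(x − M_X) + M_Y
y = (12.6/10.0)(31 − 35.9) + 34.9
y = 1.260000 × -4.9 + 34.9 = -6.1740 + 34.9 = 28.7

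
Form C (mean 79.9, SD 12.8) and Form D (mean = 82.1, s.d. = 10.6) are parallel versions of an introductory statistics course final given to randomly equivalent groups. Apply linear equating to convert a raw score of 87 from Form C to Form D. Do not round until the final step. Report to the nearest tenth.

Linear equating: y = (SD_Y/SD_X)(x − M_X) + M_Y
y = (10.6/12.8)(87 − 79.9) + 82.1
y = 0.828125 × 7.1 + 82.1 = 5.8797 + 82.1 = 88.0

88.0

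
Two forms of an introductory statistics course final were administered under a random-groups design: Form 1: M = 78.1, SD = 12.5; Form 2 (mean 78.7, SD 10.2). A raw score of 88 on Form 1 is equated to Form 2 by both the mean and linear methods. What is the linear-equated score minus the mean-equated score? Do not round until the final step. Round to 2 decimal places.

-1.82

Mean-equated: 88 + (78.7 − 78.1) = 88.60
Linear-equated: (10.2/12.5)(88 − 78.1) + 78.7 = 86.778
Difference = 86.778 − 88.60 = -1.82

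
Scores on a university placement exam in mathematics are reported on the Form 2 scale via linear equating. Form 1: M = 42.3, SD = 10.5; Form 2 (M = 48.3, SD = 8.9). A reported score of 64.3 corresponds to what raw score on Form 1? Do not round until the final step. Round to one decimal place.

Invert y = (SD_Y/SD_X)(x − M_X) + M_Y:
x = (SD_X/SD_Y)(y − M_Y) + M_X = (10.5/8.9)(64.3 − 48.3) + 42.3
x = 1.179775 × 16.000 + 42.3 = 61.2

61.2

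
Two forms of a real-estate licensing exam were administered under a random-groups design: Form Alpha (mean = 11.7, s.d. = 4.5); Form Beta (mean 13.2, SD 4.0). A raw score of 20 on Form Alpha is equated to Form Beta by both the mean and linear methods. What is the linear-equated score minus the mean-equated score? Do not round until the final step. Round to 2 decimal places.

-0.92

Mean-equated: 20 + (13.2 − 11.7) = 21.50
Linear-equated: (4.0/4.5)(20 − 11.7) + 13.2 = 20.578
Difference = 20.578 − 21.50 = -0.92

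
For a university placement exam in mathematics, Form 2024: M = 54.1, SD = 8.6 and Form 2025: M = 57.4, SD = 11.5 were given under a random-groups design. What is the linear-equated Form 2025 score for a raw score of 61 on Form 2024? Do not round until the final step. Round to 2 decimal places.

66.63

Linear equating: y = (SD_Y/SD_X)(x − M_X) + M_Y
y = (11.5/8.6)(61 − 54.1) + 57.4
y = 1.337209 × 6.9 + 57.4 = 9.2267 + 57.4 = 66.63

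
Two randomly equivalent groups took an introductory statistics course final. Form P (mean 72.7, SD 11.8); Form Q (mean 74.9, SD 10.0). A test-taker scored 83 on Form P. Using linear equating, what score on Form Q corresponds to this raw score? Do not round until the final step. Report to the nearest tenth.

Linear equating: y = (SD_Y/SD_X)(x − M_X) + M_Y
y = (10.0/11.8)(83 − 72.7) + 74.9
y = 0.847458 × 10.3 + 74.9 = 8.7288 + 74.9 = 83.6

83.6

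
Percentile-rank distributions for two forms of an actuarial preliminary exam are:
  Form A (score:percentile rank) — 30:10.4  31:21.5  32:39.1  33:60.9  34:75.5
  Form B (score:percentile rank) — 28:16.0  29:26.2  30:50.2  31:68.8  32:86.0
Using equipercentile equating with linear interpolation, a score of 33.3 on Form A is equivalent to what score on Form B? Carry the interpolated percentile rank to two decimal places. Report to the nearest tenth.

30.8

PR of 33.3 on Form A: 60.9 + (33.3 − 33)/(34 − 33) × (75.5 − 60.9) = 65.28
On Form B, PR 65.28 falls between score 30 (PR 50.2) and 31 (PR 68.8).
Interpolate: 30 + (65.28 − 50.2)/(68.8 − 50.2) × (31 − 30) = 30.8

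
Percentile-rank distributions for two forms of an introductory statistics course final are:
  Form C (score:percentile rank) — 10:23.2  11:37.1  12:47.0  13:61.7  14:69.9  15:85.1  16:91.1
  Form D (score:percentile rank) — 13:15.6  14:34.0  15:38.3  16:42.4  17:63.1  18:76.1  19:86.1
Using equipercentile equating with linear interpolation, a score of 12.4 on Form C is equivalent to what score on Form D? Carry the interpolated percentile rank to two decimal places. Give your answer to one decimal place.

PR of 12.4 on Form C: 47.0 + (12.4 − 12)/(13 − 12) × (61.7 − 47.0) = 52.88
On Form D, PR 52.88 falls between score 16 (PR 42.4) and 17 (PR 63.1).
Interpolate: 16 + (52.88 − 42.4)/(63.1 − 42.4) × (17 − 16) = 16.5

16.5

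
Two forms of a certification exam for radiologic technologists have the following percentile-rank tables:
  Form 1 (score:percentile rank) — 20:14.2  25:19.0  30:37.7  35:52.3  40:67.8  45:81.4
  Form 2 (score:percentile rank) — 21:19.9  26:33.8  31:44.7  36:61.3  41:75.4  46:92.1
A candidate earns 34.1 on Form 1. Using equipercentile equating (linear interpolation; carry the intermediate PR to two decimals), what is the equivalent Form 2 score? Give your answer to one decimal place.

PR of 34.1 on Form 1: 37.7 + (34.1 − 30)/(35 − 30) × (52.3 − 37.7) = 49.67
On Form 2, PR 49.67 falls between score 31 (PR 44.7) and 36 (PR 61.3).
Interpolate: 31 + (49.67 − 44.7)/(61.3 − 44.7) × (36 − 31) = 32.5

32.5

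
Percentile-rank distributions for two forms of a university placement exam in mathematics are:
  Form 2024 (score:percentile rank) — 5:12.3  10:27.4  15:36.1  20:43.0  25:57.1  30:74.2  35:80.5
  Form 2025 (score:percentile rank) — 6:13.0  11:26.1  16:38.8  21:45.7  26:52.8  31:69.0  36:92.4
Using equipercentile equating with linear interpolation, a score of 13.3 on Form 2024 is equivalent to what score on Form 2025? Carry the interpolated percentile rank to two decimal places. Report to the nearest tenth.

PR of 13.3 on Form 2024: 27.4 + (13.3 − 10)/(15 − 10) × (36.1 − 27.4) = 33.14
On Form 2025, PR 33.14 falls between score 11 (PR 26.1) and 16 (PR 38.8).
Interpolate: 11 + (33.14 − 26.1)/(38.8 − 26.1) × (16 − 11) = 13.8

13.8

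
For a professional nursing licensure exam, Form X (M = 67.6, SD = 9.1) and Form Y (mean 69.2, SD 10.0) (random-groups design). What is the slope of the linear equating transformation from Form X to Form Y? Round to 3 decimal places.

A = SD_Y / SD_X = 10.0 / 9.1 = 1.099

1.099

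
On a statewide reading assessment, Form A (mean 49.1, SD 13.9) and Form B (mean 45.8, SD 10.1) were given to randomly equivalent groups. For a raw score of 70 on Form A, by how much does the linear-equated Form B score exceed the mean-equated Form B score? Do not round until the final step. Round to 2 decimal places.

Mean-equated: 70 + (45.8 − 49.1) = 66.70
Linear-equated: (10.1/13.9)(70 − 49.1) + 45.8 = 60.986
Difference = 60.986 − 66.70 = -5.71

-5.71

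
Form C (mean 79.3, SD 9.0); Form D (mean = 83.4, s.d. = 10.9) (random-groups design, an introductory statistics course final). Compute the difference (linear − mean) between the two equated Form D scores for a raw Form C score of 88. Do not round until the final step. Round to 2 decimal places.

Mean-equated: 88 + (83.4 − 79.3) = 92.10
Linear-equated: (10.9/9.0)(88 − 79.3) + 83.4 = 93.937
Difference = 93.937 − 92.10 = 1.84

1.84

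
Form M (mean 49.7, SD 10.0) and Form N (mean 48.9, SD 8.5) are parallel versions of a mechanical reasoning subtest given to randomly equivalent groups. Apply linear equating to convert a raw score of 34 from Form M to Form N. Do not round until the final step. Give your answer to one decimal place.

Linear equating: y = (SD_Y/SD_X)(x − M_X) + M_Y
y = (8.5/10.0)(34 − 49.7) + 48.9
y = 0.850000 × -15.7 + 48.9 = -13.3450 + 48.9 = 35.6

35.6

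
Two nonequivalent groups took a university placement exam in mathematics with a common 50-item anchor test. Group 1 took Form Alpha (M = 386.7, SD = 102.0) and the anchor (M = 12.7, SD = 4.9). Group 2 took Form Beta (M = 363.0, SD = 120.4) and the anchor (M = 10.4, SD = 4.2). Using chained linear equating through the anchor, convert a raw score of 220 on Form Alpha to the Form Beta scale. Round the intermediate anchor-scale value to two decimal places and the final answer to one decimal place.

199.3

Form Alpha → anchor (Group 1): v = (4.9/102.0)(220 − 386.7) + 12.7 = 4.69
anchor → Form Beta (Group 2): y = (120.4/4.2)(4.69 − 10.4) + 363.0 = 199.3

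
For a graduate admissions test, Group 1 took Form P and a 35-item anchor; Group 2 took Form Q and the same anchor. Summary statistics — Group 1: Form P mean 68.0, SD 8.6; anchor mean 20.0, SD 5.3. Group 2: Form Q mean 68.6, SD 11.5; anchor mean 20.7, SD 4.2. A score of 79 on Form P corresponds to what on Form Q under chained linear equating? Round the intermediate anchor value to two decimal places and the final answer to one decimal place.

Form P → anchor (Group 1): v = (5.3/8.6)(79 − 68.0) + 20.0 = 26.78
anchor → Form Q (Group 2): y = (11.5/4.2)(26.78 − 20.7) + 68.6 = 85.2

85.2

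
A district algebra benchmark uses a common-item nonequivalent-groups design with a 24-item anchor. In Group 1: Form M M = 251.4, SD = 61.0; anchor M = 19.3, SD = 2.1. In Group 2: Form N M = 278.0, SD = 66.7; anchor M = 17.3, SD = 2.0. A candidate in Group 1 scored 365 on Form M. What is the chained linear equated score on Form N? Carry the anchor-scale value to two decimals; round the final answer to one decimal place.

475.1

Form M → anchor (Group 1): v = (2.1/61.0)(365 − 251.4) + 19.3 = 23.21
anchor → Form N (Group 2): y = (66.7/2.0)(23.21 − 17.3) + 278.0 = 475.1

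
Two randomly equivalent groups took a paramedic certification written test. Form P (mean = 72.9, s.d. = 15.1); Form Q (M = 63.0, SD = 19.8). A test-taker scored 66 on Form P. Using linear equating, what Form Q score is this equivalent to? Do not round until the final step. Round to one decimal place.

Linear equating: y = (SD_Y/SD_X)(x − M_X) + M_Y
y = (19.8/15.1)(66 − 72.9) + 63.0
y = 1.311258 × -6.9 + 63.0 = -9.0477 + 63.0 = 54.0

54.0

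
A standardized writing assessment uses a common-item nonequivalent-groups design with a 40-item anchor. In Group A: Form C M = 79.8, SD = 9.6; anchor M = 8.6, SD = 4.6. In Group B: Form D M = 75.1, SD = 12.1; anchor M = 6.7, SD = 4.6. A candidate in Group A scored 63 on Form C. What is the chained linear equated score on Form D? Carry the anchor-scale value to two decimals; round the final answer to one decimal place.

Form C → anchor (Group A): v = (4.6/9.6)(63 − 79.8) + 8.6 = 0.55
anchor → Form D (Group B): y = (12.1/4.6)(0.55 − 6.7) + 75.1 = 58.9

58.9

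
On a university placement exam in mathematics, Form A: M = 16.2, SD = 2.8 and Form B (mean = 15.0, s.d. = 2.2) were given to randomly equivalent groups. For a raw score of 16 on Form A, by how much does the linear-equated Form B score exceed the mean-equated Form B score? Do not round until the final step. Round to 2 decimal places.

Mean-equated: 16 + (15.0 − 16.2) = 14.80
Linear-equated: (2.2/2.8)(16 − 16.2) + 15.0 = 14.843
Difference = 14.843 − 14.80 = 0.04

0.04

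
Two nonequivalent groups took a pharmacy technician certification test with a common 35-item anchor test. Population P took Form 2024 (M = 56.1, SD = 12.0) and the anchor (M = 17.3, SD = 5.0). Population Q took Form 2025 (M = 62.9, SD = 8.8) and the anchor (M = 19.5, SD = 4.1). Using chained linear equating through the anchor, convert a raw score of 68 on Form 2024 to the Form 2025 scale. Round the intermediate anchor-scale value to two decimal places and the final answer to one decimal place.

68.8

Form 2024 → anchor (Population P): v = (5.0/12.0)(68 − 56.1) + 17.3 = 22.26
anchor → Form 2025 (Population Q): y = (8.8/4.1)(22.26 − 19.5) + 62.9 = 68.8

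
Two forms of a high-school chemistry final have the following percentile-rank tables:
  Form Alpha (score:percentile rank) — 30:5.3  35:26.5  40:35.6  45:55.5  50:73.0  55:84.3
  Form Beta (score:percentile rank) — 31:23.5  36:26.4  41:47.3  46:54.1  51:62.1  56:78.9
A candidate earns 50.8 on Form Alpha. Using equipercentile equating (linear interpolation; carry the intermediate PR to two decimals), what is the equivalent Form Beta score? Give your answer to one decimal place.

54.8

PR of 50.8 on Form Alpha: 73.0 + (50.8 − 50)/(55 − 50) × (84.3 − 73.0) = 74.81
On Form Beta, PR 74.81 falls between score 51 (PR 62.1) and 56 (PR 78.9).
Interpolate: 51 + (74.81 − 62.1)/(78.9 − 62.1) × (56 − 51) = 54.8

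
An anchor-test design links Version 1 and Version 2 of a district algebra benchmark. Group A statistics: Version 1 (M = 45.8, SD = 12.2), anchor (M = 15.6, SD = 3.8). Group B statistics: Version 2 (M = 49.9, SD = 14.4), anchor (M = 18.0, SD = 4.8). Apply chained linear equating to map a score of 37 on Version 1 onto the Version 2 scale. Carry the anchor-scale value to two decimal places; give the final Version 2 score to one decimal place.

Version 1 → anchor (Group A): v = (3.8/12.2)(37 − 45.8) + 15.6 = 12.86
anchor → Version 2 (Group B): y = (14.4/4.8)(12.86 − 18.0) + 49.9 = 34.5

34.5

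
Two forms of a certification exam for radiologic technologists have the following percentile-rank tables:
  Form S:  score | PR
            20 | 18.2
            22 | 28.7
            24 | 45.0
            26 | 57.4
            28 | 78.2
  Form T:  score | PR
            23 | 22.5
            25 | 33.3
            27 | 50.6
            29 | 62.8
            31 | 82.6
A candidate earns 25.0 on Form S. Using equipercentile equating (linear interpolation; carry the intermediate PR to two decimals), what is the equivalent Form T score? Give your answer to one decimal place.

27.1

PR of 25.0 on Form S: 45.0 + (25.0 − 24)/(26 − 24) × (57.4 − 45.0) = 51.20
On Form T, PR 51.20 falls between score 27 (PR 50.6) and 29 (PR 62.8).
Interpolate: 27 + (51.20 − 50.6)/(62.8 − 50.6) × (29 − 27) = 27.1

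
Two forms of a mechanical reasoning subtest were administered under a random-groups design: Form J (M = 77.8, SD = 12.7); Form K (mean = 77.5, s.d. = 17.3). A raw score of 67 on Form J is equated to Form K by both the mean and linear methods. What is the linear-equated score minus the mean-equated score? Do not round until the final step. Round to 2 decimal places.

Mean-equated: 67 + (77.5 − 77.8) = 66.70
Linear-equated: (17.3/12.7)(67 − 77.8) + 77.5 = 62.788
Difference = 62.788 − 66.70 = -3.91

-3.91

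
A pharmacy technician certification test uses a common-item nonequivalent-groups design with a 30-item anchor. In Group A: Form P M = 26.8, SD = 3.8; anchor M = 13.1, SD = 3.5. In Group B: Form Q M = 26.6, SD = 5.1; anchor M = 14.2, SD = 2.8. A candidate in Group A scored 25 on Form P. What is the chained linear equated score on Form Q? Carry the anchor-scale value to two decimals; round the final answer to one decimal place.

21.6

Form P → anchor (Group A): v = (3.5/3.8)(25 − 26.8) + 13.1 = 11.44
anchor → Form Q (Group B): y = (5.1/2.8)(11.44 − 14.2) + 26.6 = 21.6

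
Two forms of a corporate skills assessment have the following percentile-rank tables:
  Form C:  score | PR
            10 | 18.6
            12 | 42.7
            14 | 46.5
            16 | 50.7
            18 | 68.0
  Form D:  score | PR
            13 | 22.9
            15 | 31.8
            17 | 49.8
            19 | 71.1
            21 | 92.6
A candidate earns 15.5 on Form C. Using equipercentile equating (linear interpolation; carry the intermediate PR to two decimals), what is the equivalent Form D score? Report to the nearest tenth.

PR of 15.5 on Form C: 46.5 + (15.5 − 14)/(16 − 14) × (50.7 − 46.5) = 49.65
On Form D, PR 49.65 falls between score 15 (PR 31.8) and 17 (PR 49.8).
Interpolate: 15 + (49.65 − 31.8)/(49.8 − 31.8) × (17 − 15) = 17.0

17.0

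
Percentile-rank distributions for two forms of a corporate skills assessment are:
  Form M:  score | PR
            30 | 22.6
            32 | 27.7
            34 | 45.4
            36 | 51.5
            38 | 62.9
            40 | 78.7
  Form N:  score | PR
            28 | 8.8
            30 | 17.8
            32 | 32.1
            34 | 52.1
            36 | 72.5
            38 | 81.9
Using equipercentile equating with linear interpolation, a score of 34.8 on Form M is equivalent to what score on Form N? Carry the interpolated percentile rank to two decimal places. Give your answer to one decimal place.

PR of 34.8 on Form M: 45.4 + (34.8 − 34)/(36 − 34) × (51.5 − 45.4) = 47.84
On Form N, PR 47.84 falls between score 32 (PR 32.1) and 34 (PR 52.1).
Interpolate: 32 + (47.84 − 32.1)/(52.1 − 32.1) × (34 − 32) = 33.6

33.6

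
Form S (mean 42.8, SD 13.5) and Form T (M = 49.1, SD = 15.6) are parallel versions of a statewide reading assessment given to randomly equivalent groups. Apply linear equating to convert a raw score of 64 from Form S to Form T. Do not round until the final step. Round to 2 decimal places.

Linear equating: y = (SD_Y/SD_X)(x − M_X) + M_Y
y = (15.6/13.5)(64 − 42.8) + 49.1
y = 1.155556 × 21.2 + 49.1 = 24.4978 + 49.1 = 73.60

73.60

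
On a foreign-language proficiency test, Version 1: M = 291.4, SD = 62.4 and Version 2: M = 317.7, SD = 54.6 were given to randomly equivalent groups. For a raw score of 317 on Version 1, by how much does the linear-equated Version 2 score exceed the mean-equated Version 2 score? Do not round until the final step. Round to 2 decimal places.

-3.20

Mean-equated: 317 + (317.7 − 291.4) = 343.30
Linear-equated: (54.6/62.4)(317 − 291.4) + 317.7 = 340.100
Difference = 340.100 − 343.30 = -3.20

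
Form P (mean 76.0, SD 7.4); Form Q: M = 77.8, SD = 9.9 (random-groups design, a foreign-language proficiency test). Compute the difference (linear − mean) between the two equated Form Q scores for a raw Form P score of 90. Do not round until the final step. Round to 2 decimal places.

Mean-equated: 90 + (77.8 − 76.0) = 91.80
Linear-equated: (9.9/7.4)(90 − 76.0) + 77.8 = 96.530
Difference = 96.530 − 91.80 = 4.73

4.73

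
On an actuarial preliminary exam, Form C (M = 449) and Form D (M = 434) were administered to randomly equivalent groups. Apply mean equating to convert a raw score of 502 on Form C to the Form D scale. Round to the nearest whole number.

487

Mean equating: y = x + (M_Y − M_X) = 502 + (434 − 449) = 487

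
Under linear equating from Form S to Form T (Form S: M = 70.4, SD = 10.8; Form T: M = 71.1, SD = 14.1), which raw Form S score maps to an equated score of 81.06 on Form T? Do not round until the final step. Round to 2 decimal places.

Invert y = (SD_Y/SD_X)(x − M_X) + M_Y:
x = (SD_X/SD_Y)(y − M_Y) + M_X = (10.8/14.1)(81.06 − 71.1) + 70.4
x = 0.765957 × 9.960 + 70.4 = 78.03

78.03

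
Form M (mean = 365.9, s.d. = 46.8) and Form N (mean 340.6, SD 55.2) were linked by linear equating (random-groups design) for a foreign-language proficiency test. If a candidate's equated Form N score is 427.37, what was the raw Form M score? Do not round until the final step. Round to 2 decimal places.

439.47

Invert y = (SD_Y/SD_X)(x − M_X) + M_Y:
x = (SD_X/SD_Y)(y − M_Y) + M_X = (46.8/55.2)(427.37 − 340.6) + 365.9
x = 0.847826 × 86.770 + 365.9 = 439.47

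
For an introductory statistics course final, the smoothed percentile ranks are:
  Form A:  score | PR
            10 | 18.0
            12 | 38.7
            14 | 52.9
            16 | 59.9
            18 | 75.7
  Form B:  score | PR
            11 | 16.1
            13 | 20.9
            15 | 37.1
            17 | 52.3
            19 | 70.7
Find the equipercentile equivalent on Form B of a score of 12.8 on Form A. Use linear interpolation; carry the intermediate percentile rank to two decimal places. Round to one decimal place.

16.0

PR of 12.8 on Form A: 38.7 + (12.8 − 12)/(14 − 12) × (52.9 − 38.7) = 44.38
On Form B, PR 44.38 falls between score 15 (PR 37.1) and 17 (PR 52.3).
Interpolate: 15 + (44.38 − 37.1)/(52.3 − 37.1) × (17 − 15) = 16.0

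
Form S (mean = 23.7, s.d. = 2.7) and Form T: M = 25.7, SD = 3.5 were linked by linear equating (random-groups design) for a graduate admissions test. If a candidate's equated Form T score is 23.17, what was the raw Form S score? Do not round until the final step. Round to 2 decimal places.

Invert y = (SD_Y/SD_X)(x − M_X) + M_Y:
x = (SD_X/SD_Y)(y − M_Y) + M_X = (2.7/3.5)(23.17 − 25.7) + 23.7
x = 0.771429 × -2.530 + 23.7 = 21.75

21.75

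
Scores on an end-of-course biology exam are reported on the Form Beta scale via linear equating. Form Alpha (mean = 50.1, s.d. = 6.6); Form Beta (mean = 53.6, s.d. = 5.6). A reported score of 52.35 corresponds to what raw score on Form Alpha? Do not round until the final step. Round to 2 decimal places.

Invert y = (SD_Y/SD_X)(x − M_X) + M_Y:
x = (SD_X/SD_Y)(y − M_Y) + M_X = (6.6/5.6)(52.35 − 53.6) + 50.1
x = 1.178571 × -1.250 + 50.1 = 48.63

48.63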